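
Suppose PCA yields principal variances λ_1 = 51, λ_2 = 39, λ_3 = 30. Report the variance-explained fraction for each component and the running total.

Step 1 — total variance = trace(Sigma) = Σ λ_i = 51 + 39 + 30 = 120.

Step 2 — fraction explained by component i = λ_i / Σ λ:
  PC1: 51/120 = 0.425
  PC2: 39/120 = 0.325
  PC3: 30/120 = 0.25

Step 3 — cumulative fraction after k components = (λ_1 + ... + λ_k) / Σ λ:
  k = 1: 51/120 = 0.425
  k = 2: (51 + 39)/120 = 90/120 = 0.75
  k = 3: (51 + 39 + 30)/120 = 120/120 = 1

Summary (fraction, with percent):

explained: PC1 0.425 (42.5%), PC2 0.325 (32.5%), PC3 0.25 (25%);  cumulative: 0.425, 0.75, 1


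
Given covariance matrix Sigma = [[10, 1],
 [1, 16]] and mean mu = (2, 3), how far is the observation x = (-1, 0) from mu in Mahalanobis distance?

Step 1 — centre the observation: (x - mu) = (-3, -3).

Step 2 — invert Sigma. det(Sigma) = 10·16 - (1)² = 159.
  Sigma^{-1} = (1/det) · [[d, -b], [-b, a]] = [[0.1006, -0.0063],
 [-0.0063, 0.0629]].

Step 3 — form the quadratic (x - mu)^T · Sigma^{-1} · (x - mu):
  Sigma^{-1} · (x - mu) = (-0.283, -0.1698).
  (x - mu)^T · [Sigma^{-1} · (x - mu)] = (-3)·(-0.283) + (-3)·(-0.1698) = 1.3585.

Step 4 — take square root: d = √(1.3585) ≈ 1.1655.

d(x, mu) = √(1.3585) ≈ 1.1655


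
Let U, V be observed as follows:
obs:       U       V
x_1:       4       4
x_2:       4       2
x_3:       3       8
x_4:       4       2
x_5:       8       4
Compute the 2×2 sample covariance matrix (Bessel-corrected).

Step 1 — column means:
  mean(U) = (4 + 4 + 3 + 4 + 8) / 5 = 23/5 = 4.6
  mean(V) = (4 + 2 + 8 + 2 + 4) / 5 = 20/5 = 4

Step 2 — sample covariance S[i,j] = (1/(n-1)) · Σ_k (x_{k,i} - mean_i) · (x_{k,j} - mean_j), with n-1 = 4.
  S[U,U] = ((-0.6)·(-0.6) + (-0.6)·(-0.6) + (-1.6)·(-1.6) + (-0.6)·(-0.6) + (3.4)·(3.4)) / 4 = 15.2/4 = 3.8
  S[U,V] = ((-0.6)·(0) + (-0.6)·(-2) + (-1.6)·(4) + (-0.6)·(-2) + (3.4)·(0)) / 4 = -4/4 = -1
  S[V,V] = ((0)·(0) + (-2)·(-2) + (4)·(4) + (-2)·(-2) + (0)·(0)) / 4 = 24/4 = 6

S is symmetric (S[j,i] = S[i,j]). Assembling:

S = [[3.8, -1],
 [-1, 6]]


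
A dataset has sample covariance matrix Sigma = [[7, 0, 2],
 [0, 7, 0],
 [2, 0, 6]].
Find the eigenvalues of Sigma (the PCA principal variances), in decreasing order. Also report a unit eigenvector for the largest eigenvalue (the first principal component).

Step 1 — characteristic polynomial p(λ) = det(λI - Sigma) = λ³ - tr·λ² + c_1·λ - det, where tr = trace, c_1 = sum of the principal 2×2 minors, det = det(Sigma):
  tr = 7 + 7 + 6 = 20,
  c_1 = (7·7 - (0)²) + (7·6 - (2)²) + (7·6 - (0)²) = 49 + 38 + 42 = 129,
  det = 7·(7·6 - (0)²) - (0)·((0)·6 - (0)·(2)) + (2)·((0)·(0) - 7·(2)) = 7·(42) - (0)·(0) + (2)·(-14) = 266.
  So p(λ) = λ³ - 20λ² + 129λ - 266.
Step 2 — look for an integer root (rational root theorem: any rational root is an integer divisor of 266). Testing λ = 7:
  p(7) = 343 - 980 + 903 - 266 = 0  ✓
  Dividing out (λ - 7): p(λ) = (λ - 7)(λ² - 13λ + 38).
Step 3 — remaining eigenvalues from the quadratic λ² - 13λ + 38 = 0:
  Δ = 13² - 4·38 = 169 - 152 = 17,  λ = (13 ± √17)/2 = (13 ± 4.1231)/2 ≈ 8.5616 or 4.4384.
  Sorted: λ_1 = 8.5616,  λ_2 = 7,  λ_3 = 4.4384  (check: sum = 20 = tr ✓).

Step 4 — unit eigenvector for λ_1 ≈ 8.5616: v spans the null space of (Sigma - λ_1 I), whose rows are
  r_1 = (-1.5616, 0, 2),  r_2 = (0, -1.5616, 0),  r_3 = (2, 0, -2.5616).
  v is orthogonal to every row, so take v ∝ r_1 × r_2 = ((0)·(0) - (2)·(-1.5616), (2)·(0) - (-1.5616)·(0), (-1.5616)·(-1.5616) - (0)·(0)) ≈ (3.1231, 0, 2.4384).
  Let u = (3.1231, 0, 2.4384).
  ||u|| = √((3.1231)² + (0)² + (2.4384)²) = √(15.6998) ≈ 3.9623,  v_1 = u/||u|| ≈ (0.7882, 0, 0.6154) (||v_1|| = 1).

λ_1 = 8.5616,  λ_2 = 7,  λ_3 = 4.4384;  v_1 ≈ (0.7882, 0, 0.6154)


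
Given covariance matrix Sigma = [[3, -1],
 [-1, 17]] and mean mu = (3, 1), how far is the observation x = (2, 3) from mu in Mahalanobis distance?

Step 1 — centre the observation: (x - mu) = (-1, 2).

Step 2 — invert Sigma. det(Sigma) = 3·17 - (-1)² = 50.
  Sigma^{-1} = (1/det) · [[d, -b], [-b, a]] = [[0.34, 0.02],
 [0.02, 0.06]].

Step 3 — form the quadratic (x - mu)^T · Sigma^{-1} · (x - mu):
  Sigma^{-1} · (x - mu) = (-0.3, 0.1).
  (x - mu)^T · [Sigma^{-1} · (x - mu)] = (-1)·(-0.3) + (2)·(0.1) = 0.5.

Step 4 — take square root: d = √(0.5) ≈ 0.7071.

d(x, mu) = √(0.5) ≈ 0.7071


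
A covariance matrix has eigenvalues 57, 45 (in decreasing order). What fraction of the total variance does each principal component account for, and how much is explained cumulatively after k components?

Step 1 — total variance = trace(Sigma) = Σ λ_i = 57 + 45 = 102.

Step 2 — fraction explained by component i = λ_i / Σ λ:
  PC1: 57/102 = 0.5588
  PC2: 45/102 = 0.4412

Step 3 — cumulative fraction after k components = (λ_1 + ... + λ_k) / Σ λ:
  k = 1: 57/102 = 0.5588
  k = 2: (57 + 45)/102 = 102/102 = 1

Summary (fraction, with percent):

explained: PC1 0.5588 (55.88%), PC2 0.4412 (44.12%);  cumulative: 0.5588, 1


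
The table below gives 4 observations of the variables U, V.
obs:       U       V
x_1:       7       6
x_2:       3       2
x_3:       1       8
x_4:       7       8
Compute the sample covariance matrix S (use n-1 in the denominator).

Step 1 — column means:
  mean(U) = (7 + 3 + 1 + 7) / 4 = 18/4 = 4.5
  mean(V) = (6 + 2 + 8 + 8) / 4 = 24/4 = 6

Step 2 — sample covariance S[i,j] = (1/(n-1)) · Σ_k (x_{k,i} - mean_i) · (x_{k,j} - mean_j), with n-1 = 3.
  S[U,U] = ((2.5)·(2.5) + (-1.5)·(-1.5) + (-3.5)·(-3.5) + (2.5)·(2.5)) / 3 = 27/3 = 9
  S[U,V] = ((2.5)·(0) + (-1.5)·(-4) + (-3.5)·(2) + (2.5)·(2)) / 3 = 4/3 = 1.3333
  S[V,V] = ((0)·(0) + (-4)·(-4) + (2)·(2) + (2)·(2)) / 3 = 24/3 = 8

S is symmetric (S[j,i] = S[i,j]). Assembling:

S = [[9, 1.3333],
 [1.3333, 8]]


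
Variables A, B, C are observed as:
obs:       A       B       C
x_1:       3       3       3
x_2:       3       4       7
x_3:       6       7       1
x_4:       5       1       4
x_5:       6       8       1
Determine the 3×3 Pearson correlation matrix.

Step 1 — column means:
  mean(A) = (3 + 3 + 6 + 5 + 6) / 5 = 23/5 = 4.6
  mean(B) = (3 + 4 + 7 + 1 + 8) / 5 = 23/5 = 4.6
  mean(C) = (3 + 7 + 1 + 4 + 1) / 5 = 16/5 = 3.2

Step 2 — sample variances and covariances s[i,j] = (1/(n-1)) · Σ_k (x_{k,i} - mean_i) · (x_{k,j} - mean_j), with n-1 = 4:
  s[A,A] = ((-1.6)·(-1.6) + (-1.6)·(-1.6) + (1.4)·(1.4) + (0.4)·(0.4) + (1.4)·(1.4)) / 4 = 9.2/4 = 2.3
  s[A,B] = ((-1.6)·(-1.6) + (-1.6)·(-0.6) + (1.4)·(2.4) + (0.4)·(-3.6) + (1.4)·(3.4)) / 4 = 10.2/4 = 2.55
  s[A,C] = ((-1.6)·(-0.2) + (-1.6)·(3.8) + (1.4)·(-2.2) + (0.4)·(0.8) + (1.4)·(-2.2)) / 4 = -11.6/4 = -2.9
  s[B,B] = ((-1.6)·(-1.6) + (-0.6)·(-0.6) + (2.4)·(2.4) + (-3.6)·(-3.6) + (3.4)·(3.4)) / 4 = 33.2/4 = 8.3
  s[B,C] = ((-1.6)·(-0.2) + (-0.6)·(3.8) + (2.4)·(-2.2) + (-3.6)·(0.8) + (3.4)·(-2.2)) / 4 = -17.6/4 = -4.4
  s[C,C] = ((-0.2)·(-0.2) + (3.8)·(3.8) + (-2.2)·(-2.2) + (0.8)·(0.8) + (-2.2)·(-2.2)) / 4 = 24.8/4 = 6.2
  Sample standard deviations s_i = √(s[i,i]):
  s(A) = √(2.3) = 1.5166
  s(B) = √(8.3) = 2.881
  s(C) = √(6.2) = 2.49

Step 3 — r_{ij} = s_{ij} / (s_i · s_j):
  r[A,A] = 1 (diagonal).
  r[A,B] = 2.55 / (1.5166 · 2.881) = 2.55 / 4.3692 = 0.5836
  r[A,C] = -2.9 / (1.5166 · 2.49) = -2.9 / 3.7762 = -0.768
  r[B,B] = 1 (diagonal).
  r[B,C] = -4.4 / (2.881 · 2.49) = -4.4 / 7.1736 = -0.6134
  r[C,C] = 1 (diagonal).

R is symmetric with unit diagonal. Assembling:

R = [[1, 0.5836, -0.768],
 [0.5836, 1, -0.6134],
 [-0.768, -0.6134, 1]]


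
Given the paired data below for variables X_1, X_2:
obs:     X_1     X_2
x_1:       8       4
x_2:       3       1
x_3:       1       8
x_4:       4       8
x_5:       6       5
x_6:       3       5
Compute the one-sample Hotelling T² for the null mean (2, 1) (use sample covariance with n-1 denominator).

Step 1 — sample mean vector:
  mean(X_1) = (8 + 3 + 1 + 4 + 6 + 3) / 6 = 25/6 = 4.1667
  mean(X_2) = (4 + 1 + 8 + 8 + 5 + 5) / 6 = 31/6 = 5.1667
  x̄ = (4.1667, 5.1667),  deviation x̄ - mu_0 = (4.1667, 5.1667) - (2, 1) = (2.1667, 4.1667).

Step 2 — sample covariance matrix, S[i,j] = (1/(n-1)) · Σ_k (x_{k,i} - mean_i) · (x_{k,j} - mean_j), divisor n-1 = 5:
  S[X_1,X_1] = ((3.8333)·(3.8333) + (-1.1667)·(-1.1667) + (-3.1667)·(-3.1667) + (-0.1667)·(-0.1667) + (1.8333)·(1.8333) + (-1.1667)·(-1.1667)) / 5 = 30.8333/5 = 6.1667
  S[X_1,X_2] = ((3.8333)·(-1.1667) + (-1.1667)·(-4.1667) + (-3.1667)·(2.8333) + (-0.1667)·(2.8333) + (1.8333)·(-0.1667) + (-1.1667)·(-0.1667)) / 5 = -9.1667/5 = -1.8333
  S[X_2,X_2] = ((-1.1667)·(-1.1667) + (-4.1667)·(-4.1667) + (2.8333)·(2.8333) + (2.8333)·(2.8333) + (-0.1667)·(-0.1667) + (-0.1667)·(-0.1667)) / 5 = 34.8333/5 = 6.9667
  S = [[6.1667, -1.8333],
 [-1.8333, 6.9667]].

Step 3 — invert S. det(S) = 6.1667·6.9667 - (-1.8333)² = 39.6.
  S^{-1} = (1/det) · [[d, -b], [-b, a]] = [[0.1759, 0.0463],
 [0.0463, 0.1557]].

Step 4 — quadratic form (x̄ - mu_0)^T · S^{-1} · (x̄ - mu_0):
  S^{-1} · (x̄ - mu_0) = (0.5741, 0.7492),
  (x̄ - mu_0)^T · [...] = (2.1667)·(0.5741) + (4.1667)·(0.7492) = 4.3653.

Step 5 — scale by n: T² = 6 · 4.3653 = 26.1919.

T² ≈ 26.1919


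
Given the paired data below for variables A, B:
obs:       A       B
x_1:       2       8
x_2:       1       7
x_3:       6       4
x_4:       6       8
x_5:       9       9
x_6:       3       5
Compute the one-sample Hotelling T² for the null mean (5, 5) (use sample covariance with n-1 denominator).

Step 1 — sample mean vector:
  mean(A) = (2 + 1 + 6 + 6 + 9 + 3) / 6 = 27/6 = 4.5
  mean(B) = (8 + 7 + 4 + 8 + 9 + 5) / 6 = 41/6 = 6.8333
  x̄ = (4.5, 6.8333),  deviation x̄ - mu_0 = (4.5, 6.8333) - (5, 5) = (-0.5, 1.8333).

Step 2 — sample covariance matrix, S[i,j] = (1/(n-1)) · Σ_k (x_{k,i} - mean_i) · (x_{k,j} - mean_j), divisor n-1 = 5:
  S[A,A] = ((-2.5)·(-2.5) + (-3.5)·(-3.5) + (1.5)·(1.5) + (1.5)·(1.5) + (4.5)·(4.5) + (-1.5)·(-1.5)) / 5 = 45.5/5 = 9.1
  S[A,B] = ((-2.5)·(1.1667) + (-3.5)·(0.1667) + (1.5)·(-2.8333) + (1.5)·(1.1667) + (4.5)·(2.1667) + (-1.5)·(-1.8333)) / 5 = 6.5/5 = 1.3
  S[B,B] = ((1.1667)·(1.1667) + (0.1667)·(0.1667) + (-2.8333)·(-2.8333) + (1.1667)·(1.1667) + (2.1667)·(2.1667) + (-1.8333)·(-1.8333)) / 5 = 18.8333/5 = 3.7667
  S = [[9.1, 1.3],
 [1.3, 3.7667]].

Step 3 — invert S. det(S) = 9.1·3.7667 - (1.3)² = 32.5867.
  S^{-1} = (1/det) · [[d, -b], [-b, a]] = [[0.1156, -0.0399],
 [-0.0399, 0.2793]].

Step 4 — quadratic form (x̄ - mu_0)^T · S^{-1} · (x̄ - mu_0):
  S^{-1} · (x̄ - mu_0) = (-0.1309, 0.5319),
  (x̄ - mu_0)^T · [...] = (-0.5)·(-0.1309) + (1.8333)·(0.5319) = 1.0406.

Step 5 — scale by n: T² = 6 · 1.0406 = 6.2439.

T² ≈ 6.2439


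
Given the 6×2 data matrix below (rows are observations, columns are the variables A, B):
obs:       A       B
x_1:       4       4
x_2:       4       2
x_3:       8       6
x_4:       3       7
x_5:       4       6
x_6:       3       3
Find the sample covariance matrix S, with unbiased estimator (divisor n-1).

Step 1 — column means:
  mean(A) = (4 + 4 + 8 + 3 + 4 + 3) / 6 = 26/6 = 4.3333
  mean(B) = (4 + 2 + 6 + 7 + 6 + 3) / 6 = 28/6 = 4.6667

Step 2 — sample covariance S[i,j] = (1/(n-1)) · Σ_k (x_{k,i} - mean_i) · (x_{k,j} - mean_j), with n-1 = 5.
  S[A,A] = ((-0.3333)·(-0.3333) + (-0.3333)·(-0.3333) + (3.6667)·(3.6667) + (-1.3333)·(-1.3333) + (-0.3333)·(-0.3333) + (-1.3333)·(-1.3333)) / 5 = 17.3333/5 = 3.4667
  S[A,B] = ((-0.3333)·(-0.6667) + (-0.3333)·(-2.6667) + (3.6667)·(1.3333) + (-1.3333)·(2.3333) + (-0.3333)·(1.3333) + (-1.3333)·(-1.6667)) / 5 = 4.6667/5 = 0.9333
  S[B,B] = ((-0.6667)·(-0.6667) + (-2.6667)·(-2.6667) + (1.3333)·(1.3333) + (2.3333)·(2.3333) + (1.3333)·(1.3333) + (-1.6667)·(-1.6667)) / 5 = 19.3333/5 = 3.8667

S is symmetric (S[j,i] = S[i,j]). Assembling:

S = [[3.4667, 0.9333],
 [0.9333, 3.8667]]


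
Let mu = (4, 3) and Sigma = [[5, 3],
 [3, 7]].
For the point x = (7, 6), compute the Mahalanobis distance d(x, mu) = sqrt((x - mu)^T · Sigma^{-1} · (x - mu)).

Step 1 — centre the observation: (x - mu) = (3, 3).

Step 2 — invert Sigma. det(Sigma) = 5·7 - (3)² = 26.
  Sigma^{-1} = (1/det) · [[d, -b], [-b, a]] = [[0.2692, -0.1154],
 [-0.1154, 0.1923]].

Step 3 — form the quadratic (x - mu)^T · Sigma^{-1} · (x - mu):
  Sigma^{-1} · (x - mu) = (0.4615, 0.2308).
  (x - mu)^T · [Sigma^{-1} · (x - mu)] = (3)·(0.4615) + (3)·(0.2308) = 2.0769.

Step 4 — take square root: d = √(2.0769) ≈ 1.4412.

d(x, mu) = √(2.0769) ≈ 1.4412


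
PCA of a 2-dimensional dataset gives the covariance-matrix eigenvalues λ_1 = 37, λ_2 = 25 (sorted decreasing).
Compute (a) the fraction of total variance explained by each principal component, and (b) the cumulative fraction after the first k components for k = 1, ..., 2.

Step 1 — total variance = trace(Sigma) = Σ λ_i = 37 + 25 = 62.

Step 2 — fraction explained by component i = λ_i / Σ λ:
  PC1: 37/62 = 0.5968
  PC2: 25/62 = 0.4032

Step 3 — cumulative fraction after k components = (λ_1 + ... + λ_k) / Σ λ:
  k = 1: 37/62 = 0.5968
  k = 2: (37 + 25)/62 = 62/62 = 1

Summary (fraction, with percent):

explained: PC1 0.5968 (59.68%), PC2 0.4032 (40.32%);  cumulative: 0.5968, 1


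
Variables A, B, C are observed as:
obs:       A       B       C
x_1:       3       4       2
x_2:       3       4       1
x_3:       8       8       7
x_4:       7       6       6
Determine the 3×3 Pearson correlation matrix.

Step 1 — column means:
  mean(A) = (3 + 3 + 8 + 7) / 4 = 21/4 = 5.25
  mean(B) = (4 + 4 + 8 + 6) / 4 = 22/4 = 5.5
  mean(C) = (2 + 1 + 7 + 6) / 4 = 16/4 = 4

Step 2 — sample variances and covariances s[i,j] = (1/(n-1)) · Σ_k (x_{k,i} - mean_i) · (x_{k,j} - mean_j), with n-1 = 3:
  s[A,A] = ((-2.25)·(-2.25) + (-2.25)·(-2.25) + (2.75)·(2.75) + (1.75)·(1.75)) / 3 = 20.75/3 = 6.9167
  s[A,B] = ((-2.25)·(-1.5) + (-2.25)·(-1.5) + (2.75)·(2.5) + (1.75)·(0.5)) / 3 = 14.5/3 = 4.8333
  s[A,C] = ((-2.25)·(-2) + (-2.25)·(-3) + (2.75)·(3) + (1.75)·(2)) / 3 = 23/3 = 7.6667
  s[B,B] = ((-1.5)·(-1.5) + (-1.5)·(-1.5) + (2.5)·(2.5) + (0.5)·(0.5)) / 3 = 11/3 = 3.6667
  s[B,C] = ((-1.5)·(-2) + (-1.5)·(-3) + (2.5)·(3) + (0.5)·(2)) / 3 = 16/3 = 5.3333
  s[C,C] = ((-2)·(-2) + (-3)·(-3) + (3)·(3) + (2)·(2)) / 3 = 26/3 = 8.6667
  Sample standard deviations s_i = √(s[i,i]):
  s(A) = √(6.9167) = 2.63
  s(B) = √(3.6667) = 1.9149
  s(C) = √(8.6667) = 2.9439

Step 3 — r_{ij} = s_{ij} / (s_i · s_j):
  r[A,A] = 1 (diagonal).
  r[A,B] = 4.8333 / (2.63 · 1.9149) = 4.8333 / 5.036 = 0.9598
  r[A,C] = 7.6667 / (2.63 · 2.9439) = 7.6667 / 7.7424 = 0.9902
  r[B,B] = 1 (diagonal).
  r[B,C] = 5.3333 / (1.9149 · 2.9439) = 5.3333 / 5.6372 = 0.9461
  r[C,C] = 1 (diagonal).

R is symmetric with unit diagonal. Assembling:

R = [[1, 0.9598, 0.9902],
 [0.9598, 1, 0.9461],
 [0.9902, 0.9461, 1]]


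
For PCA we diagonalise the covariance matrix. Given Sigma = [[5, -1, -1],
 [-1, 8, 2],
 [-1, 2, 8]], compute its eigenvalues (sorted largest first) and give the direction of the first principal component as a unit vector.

Step 1 — characteristic polynomial p(λ) = det(λI - Sigma) = λ³ - tr·λ² + c_1·λ - det, where tr = trace, c_1 = sum of the principal 2×2 minors, det = det(Sigma):
  tr = 5 + 8 + 8 = 21,
  c_1 = (5·8 - (-1)²) + (5·8 - (-1)²) + (8·8 - (2)²) = 39 + 39 + 60 = 138,
  det = 5·(8·8 - (2)²) - (-1)·((-1)·8 - (2)·(-1)) + (-1)·((-1)·(2) - 8·(-1)) = 5·(60) - (-1)·(-6) + (-1)·(6) = 288.
  So p(λ) = λ³ - 21λ² + 138λ - 288.
Step 2 — look for an integer root (rational root theorem: any rational root is an integer divisor of 288). Testing λ = 6:
  p(6) = 216 - 756 + 828 - 288 = 0  ✓
  Dividing out (λ - 6): p(λ) = (λ - 6)(λ² - 15λ + 48).
Step 3 — remaining eigenvalues from the quadratic λ² - 15λ + 48 = 0:
  Δ = 15² - 4·48 = 225 - 192 = 33,  λ = (15 ± √33)/2 = (15 ± 5.7446)/2 ≈ 10.3723 or 4.6277.
  Sorted: λ_1 = 10.3723,  λ_2 = 6,  λ_3 = 4.6277  (check: sum = 21 = tr ✓).

Step 4 — unit eigenvector for λ_1 ≈ 10.3723: v spans the null space of (Sigma - λ_1 I), whose rows are
  r_1 = (-5.3723, -1, -1),  r_2 = (-1, -2.3723, 2),  r_3 = (-1, 2, -2.3723).
  v is orthogonal to every row, so take v ∝ r_1 × r_2 = ((-1)·(2) - (-1)·(-2.3723), (-1)·(-1) - (-5.3723)·(2), (-5.3723)·(-2.3723) - (-1)·(-1)) ≈ (-4.3723, 11.7446, 11.7446).
  Rescale (multiply by -1 so the first nonzero entry is positive): u = (4.3723, -11.7446, -11.7446).
  ||u|| = √((4.3723)² + (-11.7446)² + (-11.7446)²) = √(294.9863) ≈ 17.1752,  v_1 = u/||u|| ≈ (0.2546, -0.6838, -0.6838) (||v_1|| = 1).

λ_1 = 10.3723,  λ_2 = 6,  λ_3 = 4.6277;  v_1 ≈ (0.2546, -0.6838, -0.6838)


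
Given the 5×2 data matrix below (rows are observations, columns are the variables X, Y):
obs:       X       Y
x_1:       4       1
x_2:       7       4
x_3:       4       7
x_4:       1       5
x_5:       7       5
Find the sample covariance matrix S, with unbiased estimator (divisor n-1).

Step 1 — column means:
  mean(X) = (4 + 7 + 4 + 1 + 7) / 5 = 23/5 = 4.6
  mean(Y) = (1 + 4 + 7 + 5 + 5) / 5 = 22/5 = 4.4

Step 2 — sample covariance S[i,j] = (1/(n-1)) · Σ_k (x_{k,i} - mean_i) · (x_{k,j} - mean_j), with n-1 = 4.
  S[X,X] = ((-0.6)·(-0.6) + (2.4)·(2.4) + (-0.6)·(-0.6) + (-3.6)·(-3.6) + (2.4)·(2.4)) / 4 = 25.2/4 = 6.3
  S[X,Y] = ((-0.6)·(-3.4) + (2.4)·(-0.4) + (-0.6)·(2.6) + (-3.6)·(0.6) + (2.4)·(0.6)) / 4 = -1.2/4 = -0.3
  S[Y,Y] = ((-3.4)·(-3.4) + (-0.4)·(-0.4) + (2.6)·(2.6) + (0.6)·(0.6) + (0.6)·(0.6)) / 4 = 19.2/4 = 4.8

S is symmetric (S[j,i] = S[i,j]). Assembling:

S = [[6.3, -0.3],
 [-0.3, 4.8]]


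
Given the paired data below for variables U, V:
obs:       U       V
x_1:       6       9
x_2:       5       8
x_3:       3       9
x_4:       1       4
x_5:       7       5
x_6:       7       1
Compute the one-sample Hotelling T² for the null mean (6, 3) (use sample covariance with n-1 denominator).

Step 1 — sample mean vector:
  mean(U) = (6 + 5 + 3 + 1 + 7 + 7) / 6 = 29/6 = 4.8333
  mean(V) = (9 + 8 + 9 + 4 + 5 + 1) / 6 = 36/6 = 6
  x̄ = (4.8333, 6),  deviation x̄ - mu_0 = (4.8333, 6) - (6, 3) = (-1.1667, 3).

Step 2 — sample covariance matrix, S[i,j] = (1/(n-1)) · Σ_k (x_{k,i} - mean_i) · (x_{k,j} - mean_j), divisor n-1 = 5:
  S[U,U] = ((1.1667)·(1.1667) + (0.1667)·(0.1667) + (-1.8333)·(-1.8333) + (-3.8333)·(-3.8333) + (2.1667)·(2.1667) + (2.1667)·(2.1667)) / 5 = 28.8333/5 = 5.7667
  S[U,V] = ((1.1667)·(3) + (0.1667)·(2) + (-1.8333)·(3) + (-3.8333)·(-2) + (2.1667)·(-1) + (2.1667)·(-5)) / 5 = -7/5 = -1.4
  S[V,V] = ((3)·(3) + (2)·(2) + (3)·(3) + (-2)·(-2) + (-1)·(-1) + (-5)·(-5)) / 5 = 52/5 = 10.4
  S = [[5.7667, -1.4],
 [-1.4, 10.4]].

Step 3 — invert S. det(S) = 5.7667·10.4 - (-1.4)² = 58.0133.
  S^{-1} = (1/det) · [[d, -b], [-b, a]] = [[0.1793, 0.0241],
 [0.0241, 0.0994]].

Step 4 — quadratic form (x̄ - mu_0)^T · S^{-1} · (x̄ - mu_0):
  S^{-1} · (x̄ - mu_0) = (-0.1368, 0.2701),
  (x̄ - mu_0)^T · [...] = (-1.1667)·(-0.1368) + (3)·(0.2701) = 0.9697.

Step 5 — scale by n: T² = 6 · 0.9697 = 5.8182.

T² ≈ 5.8182


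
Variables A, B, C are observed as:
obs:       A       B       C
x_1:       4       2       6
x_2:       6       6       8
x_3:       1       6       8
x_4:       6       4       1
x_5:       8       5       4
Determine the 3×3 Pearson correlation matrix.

Step 1 — column means:
  mean(A) = (4 + 6 + 1 + 6 + 8) / 5 = 25/5 = 5
  mean(B) = (2 + 6 + 6 + 4 + 5) / 5 = 23/5 = 4.6
  mean(C) = (6 + 8 + 8 + 1 + 4) / 5 = 27/5 = 5.4

Step 2 — sample variances and covariances s[i,j] = (1/(n-1)) · Σ_k (x_{k,i} - mean_i) · (x_{k,j} - mean_j), with n-1 = 4:
  s[A,A] = ((-1)·(-1) + (1)·(1) + (-4)·(-4) + (1)·(1) + (3)·(3)) / 4 = 28/4 = 7
  s[A,B] = ((-1)·(-2.6) + (1)·(1.4) + (-4)·(1.4) + (1)·(-0.6) + (3)·(0.4)) / 4 = -1/4 = -0.25
  s[A,C] = ((-1)·(0.6) + (1)·(2.6) + (-4)·(2.6) + (1)·(-4.4) + (3)·(-1.4)) / 4 = -17/4 = -4.25
  s[B,B] = ((-2.6)·(-2.6) + (1.4)·(1.4) + (1.4)·(1.4) + (-0.6)·(-0.6) + (0.4)·(0.4)) / 4 = 11.2/4 = 2.8
  s[B,C] = ((-2.6)·(0.6) + (1.4)·(2.6) + (1.4)·(2.6) + (-0.6)·(-4.4) + (0.4)·(-1.4)) / 4 = 7.8/4 = 1.95
  s[C,C] = ((0.6)·(0.6) + (2.6)·(2.6) + (2.6)·(2.6) + (-4.4)·(-4.4) + (-1.4)·(-1.4)) / 4 = 35.2/4 = 8.8
  Sample standard deviations s_i = √(s[i,i]):
  s(A) = √(7) = 2.6458
  s(B) = √(2.8) = 1.6733
  s(C) = √(8.8) = 2.9665

Step 3 — r_{ij} = s_{ij} / (s_i · s_j):
  r[A,A] = 1 (diagonal).
  r[A,B] = -0.25 / (2.6458 · 1.6733) = -0.25 / 4.4272 = -0.0565
  r[A,C] = -4.25 / (2.6458 · 2.9665) = -4.25 / 7.8486 = -0.5415
  r[B,B] = 1 (diagonal).
  r[B,C] = 1.95 / (1.6733 · 2.9665) = 1.95 / 4.9639 = 0.3928
  r[C,C] = 1 (diagonal).

R is symmetric with unit diagonal. Assembling:

R = [[1, -0.0565, -0.5415],
 [-0.0565, 1, 0.3928],
 [-0.5415, 0.3928, 1]]


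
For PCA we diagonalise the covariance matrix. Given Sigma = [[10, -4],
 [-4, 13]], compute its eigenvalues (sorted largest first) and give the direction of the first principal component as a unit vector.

Step 1 — characteristic polynomial of 2×2 Sigma:
  det(Sigma - λI) = λ² - trace · λ + det = 0.
  trace = 10 + 13 = 23, det = 10·13 - (-4)² = 114.
Step 2 — discriminant:
  Δ = trace² - 4·det = 529 - 456 = 73.
Step 3 — eigenvalues:
  λ = (trace ± √Δ)/2 = (23 ± 8.544)/2,
  λ_1 = 15.772,  λ_2 = 7.228.

Step 4 — unit eigenvector for λ_1: solve (Sigma - λ_1 I)v = 0. First row:
  (10 - 15.772)·v_x + (-4)·v_y = 0, i.e. (-5.772)·v_x + (-4)·v_y = 0,
  so v ∝ (b, λ_1 - a) = (-4, 5.772); multiply by -1 so the first entry is positive: u = (4, -5.772).
  ||u|| = √((4)² + (-5.772)²) = √(49.316) ≈ 7.0225,
  v_1 = u/||u|| ≈ (0.5696, -0.8219) (||v_1|| = 1).

λ_1 = 15.772,  λ_2 = 7.228;  v_1 ≈ (0.5696, -0.8219)


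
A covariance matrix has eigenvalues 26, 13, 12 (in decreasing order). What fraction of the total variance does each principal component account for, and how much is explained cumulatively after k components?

Step 1 — total variance = trace(Sigma) = Σ λ_i = 26 + 13 + 12 = 51.

Step 2 — fraction explained by component i = λ_i / Σ λ:
  PC1: 26/51 = 0.5098
  PC2: 13/51 = 0.2549
  PC3: 12/51 = 0.2353

Step 3 — cumulative fraction after k components = (λ_1 + ... + λ_k) / Σ λ:
  k = 1: 26/51 = 0.5098
  k = 2: (26 + 13)/51 = 39/51 = 0.7647
  k = 3: (26 + 13 + 12)/51 = 51/51 = 1

Summary (fraction, with percent):

explained: PC1 0.5098 (50.98%), PC2 0.2549 (25.49%), PC3 0.2353 (23.53%);  cumulative: 0.5098, 0.7647, 1


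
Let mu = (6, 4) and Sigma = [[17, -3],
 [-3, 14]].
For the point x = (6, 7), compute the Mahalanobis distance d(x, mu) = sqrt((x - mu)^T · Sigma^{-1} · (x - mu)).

Step 1 — centre the observation: (x - mu) = (0, 3).

Step 2 — invert Sigma. det(Sigma) = 17·14 - (-3)² = 229.
  Sigma^{-1} = (1/det) · [[d, -b], [-b, a]] = [[0.0611, 0.0131],
 [0.0131, 0.0742]].

Step 3 — form the quadratic (x - mu)^T · Sigma^{-1} · (x - mu):
  Sigma^{-1} · (x - mu) = (0.0393, 0.2227).
  (x - mu)^T · [Sigma^{-1} · (x - mu)] = (0)·(0.0393) + (3)·(0.2227) = 0.6681.

Step 4 — take square root: d = √(0.6681) ≈ 0.8174.

d(x, mu) = √(0.6681) ≈ 0.8174


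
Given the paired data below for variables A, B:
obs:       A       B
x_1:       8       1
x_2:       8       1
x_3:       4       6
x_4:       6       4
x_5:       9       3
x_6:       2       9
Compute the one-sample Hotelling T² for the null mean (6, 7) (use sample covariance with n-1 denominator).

Step 1 — sample mean vector:
  mean(A) = (8 + 8 + 4 + 6 + 9 + 2) / 6 = 37/6 = 6.1667
  mean(B) = (1 + 1 + 6 + 4 + 3 + 9) / 6 = 24/6 = 4
  x̄ = (6.1667, 4),  deviation x̄ - mu_0 = (6.1667, 4) - (6, 7) = (0.1667, -3).

Step 2 — sample covariance matrix, S[i,j] = (1/(n-1)) · Σ_k (x_{k,i} - mean_i) · (x_{k,j} - mean_j), divisor n-1 = 5:
  S[A,A] = ((1.8333)·(1.8333) + (1.8333)·(1.8333) + (-2.1667)·(-2.1667) + (-0.1667)·(-0.1667) + (2.8333)·(2.8333) + (-4.1667)·(-4.1667)) / 5 = 36.8333/5 = 7.3667
  S[A,B] = ((1.8333)·(-3) + (1.8333)·(-3) + (-2.1667)·(2) + (-0.1667)·(0) + (2.8333)·(-1) + (-4.1667)·(5)) / 5 = -39/5 = -7.8
  S[B,B] = ((-3)·(-3) + (-3)·(-3) + (2)·(2) + (0)·(0) + (-1)·(-1) + (5)·(5)) / 5 = 48/5 = 9.6
  S = [[7.3667, -7.8],
 [-7.8, 9.6]].

Step 3 — invert S. det(S) = 7.3667·9.6 - (-7.8)² = 9.88.
  S^{-1} = (1/det) · [[d, -b], [-b, a]] = [[0.9717, 0.7895],
 [0.7895, 0.7456]].

Step 4 — quadratic form (x̄ - mu_0)^T · S^{-1} · (x̄ - mu_0):
  S^{-1} · (x̄ - mu_0) = (-2.2065, -2.1053),
  (x̄ - mu_0)^T · [...] = (0.1667)·(-2.2065) + (-3)·(-2.1053) = 5.948.

Step 5 — scale by n: T² = 6 · 5.948 = 35.6883.

T² ≈ 35.6883


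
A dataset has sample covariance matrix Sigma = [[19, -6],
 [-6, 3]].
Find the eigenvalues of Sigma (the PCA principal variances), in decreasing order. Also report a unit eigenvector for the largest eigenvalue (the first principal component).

Step 1 — characteristic polynomial of 2×2 Sigma:
  det(Sigma - λI) = λ² - trace · λ + det = 0.
  trace = 19 + 3 = 22, det = 19·3 - (-6)² = 21.
Step 2 — discriminant:
  Δ = trace² - 4·det = 484 - 84 = 400.
Step 3 — eigenvalues:
  λ = (trace ± √Δ)/2 = (22 ± 20)/2,
  λ_1 = 21,  λ_2 = 1.

Step 4 — unit eigenvector for λ_1: solve (Sigma - λ_1 I)v = 0. First row:
  (19 - 21)·v_x + (-6)·v_y = 0, i.e. (-2)·v_x + (-6)·v_y = 0,
  so v ∝ (b, λ_1 - a) = (-6, 2); multiply by -1 so the first entry is positive: u = (6, -2).
  ||u|| = √((6)² + (-2)²) = √(40) ≈ 6.3246,
  v_1 = u/||u|| ≈ (0.9487, -0.3162) (||v_1|| = 1).

λ_1 = 21,  λ_2 = 1;  v_1 ≈ (0.9487, -0.3162)


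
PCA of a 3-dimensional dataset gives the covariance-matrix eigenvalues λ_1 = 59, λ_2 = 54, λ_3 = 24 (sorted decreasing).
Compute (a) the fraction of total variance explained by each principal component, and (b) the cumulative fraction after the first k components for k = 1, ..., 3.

Step 1 — total variance = trace(Sigma) = Σ λ_i = 59 + 54 + 24 = 137.

Step 2 — fraction explained by component i = λ_i / Σ λ:
  PC1: 59/137 = 0.4307
  PC2: 54/137 = 0.3942
  PC3: 24/137 = 0.1752

Step 3 — cumulative fraction after k components = (λ_1 + ... + λ_k) / Σ λ:
  k = 1: 59/137 = 0.4307
  k = 2: (59 + 54)/137 = 113/137 = 0.8248
  k = 3: (59 + 54 + 24)/137 = 137/137 = 1

Summary (fraction, with percent):

explained: PC1 0.4307 (43.07%), PC2 0.3942 (39.42%), PC3 0.1752 (17.52%);  cumulative: 0.4307, 0.8248, 1


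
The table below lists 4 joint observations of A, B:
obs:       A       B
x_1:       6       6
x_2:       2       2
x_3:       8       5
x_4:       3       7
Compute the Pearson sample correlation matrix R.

Step 1 — column means:
  mean(A) = (6 + 2 + 8 + 3) / 4 = 19/4 = 4.75
  mean(B) = (6 + 2 + 5 + 7) / 4 = 20/4 = 5

Step 2 — sample variances and covariances s[i,j] = (1/(n-1)) · Σ_k (x_{k,i} - mean_i) · (x_{k,j} - mean_j), with n-1 = 3:
  s[A,A] = ((1.25)·(1.25) + (-2.75)·(-2.75) + (3.25)·(3.25) + (-1.75)·(-1.75)) / 3 = 22.75/3 = 7.5833
  s[A,B] = ((1.25)·(1) + (-2.75)·(-3) + (3.25)·(0) + (-1.75)·(2)) / 3 = 6/3 = 2
  s[B,B] = ((1)·(1) + (-3)·(-3) + (0)·(0) + (2)·(2)) / 3 = 14/3 = 4.6667
  Sample standard deviations s_i = √(s[i,i]):
  s(A) = √(7.5833) = 2.7538
  s(B) = √(4.6667) = 2.1602

Step 3 — r_{ij} = s_{ij} / (s_i · s_j):
  r[A,A] = 1 (diagonal).
  r[A,B] = 2 / (2.7538 · 2.1602) = 2 / 5.9489 = 0.3362
  r[B,B] = 1 (diagonal).

R is symmetric with unit diagonal. Assembling:

R = [[1, 0.3362],
 [0.3362, 1]]


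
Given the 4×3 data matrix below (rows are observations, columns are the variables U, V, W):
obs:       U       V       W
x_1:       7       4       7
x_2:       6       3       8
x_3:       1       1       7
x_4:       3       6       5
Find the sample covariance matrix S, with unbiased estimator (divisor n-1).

Step 1 — column means:
  mean(U) = (7 + 6 + 1 + 3) / 4 = 17/4 = 4.25
  mean(V) = (4 + 3 + 1 + 6) / 4 = 14/4 = 3.5
  mean(W) = (7 + 8 + 7 + 5) / 4 = 27/4 = 6.75

Step 2 — sample covariance S[i,j] = (1/(n-1)) · Σ_k (x_{k,i} - mean_i) · (x_{k,j} - mean_j), with n-1 = 3.
  S[U,U] = ((2.75)·(2.75) + (1.75)·(1.75) + (-3.25)·(-3.25) + (-1.25)·(-1.25)) / 3 = 22.75/3 = 7.5833
  S[U,V] = ((2.75)·(0.5) + (1.75)·(-0.5) + (-3.25)·(-2.5) + (-1.25)·(2.5)) / 3 = 5.5/3 = 1.8333
  S[U,W] = ((2.75)·(0.25) + (1.75)·(1.25) + (-3.25)·(0.25) + (-1.25)·(-1.75)) / 3 = 4.25/3 = 1.4167
  S[V,V] = ((0.5)·(0.5) + (-0.5)·(-0.5) + (-2.5)·(-2.5) + (2.5)·(2.5)) / 3 = 13/3 = 4.3333
  S[V,W] = ((0.5)·(0.25) + (-0.5)·(1.25) + (-2.5)·(0.25) + (2.5)·(-1.75)) / 3 = -5.5/3 = -1.8333
  S[W,W] = ((0.25)·(0.25) + (1.25)·(1.25) + (0.25)·(0.25) + (-1.75)·(-1.75)) / 3 = 4.75/3 = 1.5833

S is symmetric (S[j,i] = S[i,j]). Assembling:

S = [[7.5833, 1.8333, 1.4167],
 [1.8333, 4.3333, -1.8333],
 [1.4167, -1.8333, 1.5833]]


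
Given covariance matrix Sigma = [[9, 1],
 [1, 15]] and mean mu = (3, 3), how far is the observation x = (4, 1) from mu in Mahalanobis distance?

Step 1 — centre the observation: (x - mu) = (1, -2).

Step 2 — invert Sigma. det(Sigma) = 9·15 - (1)² = 134.
  Sigma^{-1} = (1/det) · [[d, -b], [-b, a]] = [[0.1119, -0.0075],
 [-0.0075, 0.0672]].

Step 3 — form the quadratic (x - mu)^T · Sigma^{-1} · (x - mu):
  Sigma^{-1} · (x - mu) = (0.1269, -0.1418).
  (x - mu)^T · [Sigma^{-1} · (x - mu)] = (1)·(0.1269) + (-2)·(-0.1418) = 0.4104.

Step 4 — take square root: d = √(0.4104) ≈ 0.6407.

d(x, mu) = √(0.4104) ≈ 0.6407


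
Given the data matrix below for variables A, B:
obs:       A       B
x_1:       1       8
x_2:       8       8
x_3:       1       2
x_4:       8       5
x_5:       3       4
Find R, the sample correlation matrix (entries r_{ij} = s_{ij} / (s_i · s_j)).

Step 1 — column means:
  mean(A) = (1 + 8 + 1 + 8 + 3) / 5 = 21/5 = 4.2
  mean(B) = (8 + 8 + 2 + 5 + 4) / 5 = 27/5 = 5.4

Step 2 — sample variances and covariances s[i,j] = (1/(n-1)) · Σ_k (x_{k,i} - mean_i) · (x_{k,j} - mean_j), with n-1 = 4:
  s[A,A] = ((-3.2)·(-3.2) + (3.8)·(3.8) + (-3.2)·(-3.2) + (3.8)·(3.8) + (-1.2)·(-1.2)) / 4 = 50.8/4 = 12.7
  s[A,B] = ((-3.2)·(2.6) + (3.8)·(2.6) + (-3.2)·(-3.4) + (3.8)·(-0.4) + (-1.2)·(-1.4)) / 4 = 12.6/4 = 3.15
  s[B,B] = ((2.6)·(2.6) + (2.6)·(2.6) + (-3.4)·(-3.4) + (-0.4)·(-0.4) + (-1.4)·(-1.4)) / 4 = 27.2/4 = 6.8
  Sample standard deviations s_i = √(s[i,i]):
  s(A) = √(12.7) = 3.5637
  s(B) = √(6.8) = 2.6077

Step 3 — r_{ij} = s_{ij} / (s_i · s_j):
  r[A,A] = 1 (diagonal).
  r[A,B] = 3.15 / (3.5637 · 2.6077) = 3.15 / 9.293 = 0.339
  r[B,B] = 1 (diagonal).

R is symmetric with unit diagonal. Assembling:

R = [[1, 0.339],
 [0.339, 1]]


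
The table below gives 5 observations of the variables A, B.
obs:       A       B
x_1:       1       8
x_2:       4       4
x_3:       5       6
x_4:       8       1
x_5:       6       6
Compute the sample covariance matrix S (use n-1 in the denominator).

Step 1 — column means:
  mean(A) = (1 + 4 + 5 + 8 + 6) / 5 = 24/5 = 4.8
  mean(B) = (8 + 4 + 6 + 1 + 6) / 5 = 25/5 = 5

Step 2 — sample covariance S[i,j] = (1/(n-1)) · Σ_k (x_{k,i} - mean_i) · (x_{k,j} - mean_j), with n-1 = 4.
  S[A,A] = ((-3.8)·(-3.8) + (-0.8)·(-0.8) + (0.2)·(0.2) + (3.2)·(3.2) + (1.2)·(1.2)) / 4 = 26.8/4 = 6.7
  S[A,B] = ((-3.8)·(3) + (-0.8)·(-1) + (0.2)·(1) + (3.2)·(-4) + (1.2)·(1)) / 4 = -22/4 = -5.5
  S[B,B] = ((3)·(3) + (-1)·(-1) + (1)·(1) + (-4)·(-4) + (1)·(1)) / 4 = 28/4 = 7

S is symmetric (S[j,i] = S[i,j]). Assembling:

S = [[6.7, -5.5],
 [-5.5, 7]]


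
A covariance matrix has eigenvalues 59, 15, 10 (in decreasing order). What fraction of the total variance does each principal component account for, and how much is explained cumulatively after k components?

Step 1 — total variance = trace(Sigma) = Σ λ_i = 59 + 15 + 10 = 84.

Step 2 — fraction explained by component i = λ_i / Σ λ:
  PC1: 59/84 = 0.7024
  PC2: 15/84 = 0.1786
  PC3: 10/84 = 0.119

Step 3 — cumulative fraction after k components = (λ_1 + ... + λ_k) / Σ λ:
  k = 1: 59/84 = 0.7024
  k = 2: (59 + 15)/84 = 74/84 = 0.881
  k = 3: (59 + 15 + 10)/84 = 84/84 = 1

Summary (fraction, with percent):

explained: PC1 0.7024 (70.24%), PC2 0.1786 (17.86%), PC3 0.119 (11.9%);  cumulative: 0.7024, 0.881, 1


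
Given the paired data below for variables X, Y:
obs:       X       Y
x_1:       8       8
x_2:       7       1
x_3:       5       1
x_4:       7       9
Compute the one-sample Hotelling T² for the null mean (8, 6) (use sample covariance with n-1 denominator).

Step 1 — sample mean vector:
  mean(X) = (8 + 7 + 5 + 7) / 4 = 27/4 = 6.75
  mean(Y) = (8 + 1 + 1 + 9) / 4 = 19/4 = 4.75
  x̄ = (6.75, 4.75),  deviation x̄ - mu_0 = (6.75, 4.75) - (8, 6) = (-1.25, -1.25).

Step 2 — sample covariance matrix, S[i,j] = (1/(n-1)) · Σ_k (x_{k,i} - mean_i) · (x_{k,j} - mean_j), divisor n-1 = 3:
  S[X,X] = ((1.25)·(1.25) + (0.25)·(0.25) + (-1.75)·(-1.75) + (0.25)·(0.25)) / 3 = 4.75/3 = 1.5833
  S[X,Y] = ((1.25)·(3.25) + (0.25)·(-3.75) + (-1.75)·(-3.75) + (0.25)·(4.25)) / 3 = 10.75/3 = 3.5833
  S[Y,Y] = ((3.25)·(3.25) + (-3.75)·(-3.75) + (-3.75)·(-3.75) + (4.25)·(4.25)) / 3 = 56.75/3 = 18.9167
  S = [[1.5833, 3.5833],
 [3.5833, 18.9167]].

Step 3 — invert S. det(S) = 1.5833·18.9167 - (3.5833)² = 17.1111.
  S^{-1} = (1/det) · [[d, -b], [-b, a]] = [[1.1055, -0.2094],
 [-0.2094, 0.0925]].

Step 4 — quadratic form (x̄ - mu_0)^T · S^{-1} · (x̄ - mu_0):
  S^{-1} · (x̄ - mu_0) = (-1.1201, 0.1461),
  (x̄ - mu_0)^T · [...] = (-1.25)·(-1.1201) + (-1.25)·(0.1461) = 1.2175.

Step 5 — scale by n: T² = 4 · 1.2175 = 4.8701.

T² ≈ 4.8701


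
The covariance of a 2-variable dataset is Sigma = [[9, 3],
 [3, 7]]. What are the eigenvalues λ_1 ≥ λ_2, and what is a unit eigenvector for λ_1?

Step 1 — characteristic polynomial of 2×2 Sigma:
  det(Sigma - λI) = λ² - trace · λ + det = 0.
  trace = 9 + 7 = 16, det = 9·7 - (3)² = 54.
Step 2 — discriminant:
  Δ = trace² - 4·det = 256 - 216 = 40.
Step 3 — eigenvalues:
  λ = (trace ± √Δ)/2 = (16 ± 6.3246)/2,
  λ_1 = 11.1623,  λ_2 = 4.8377.

Step 4 — unit eigenvector for λ_1: solve (Sigma - λ_1 I)v = 0. First row:
  (9 - 11.1623)·v_x + (3)·v_y = 0, i.e. (-2.1623)·v_x + (3)·v_y = 0,
  so v ∝ (b, λ_1 - a) = (3, 2.1623) = u.
  ||u|| = √((3)² + (2.1623)²) = √(13.6754) ≈ 3.698,
  v_1 = u/||u|| ≈ (0.8112, 0.5847) (||v_1|| = 1).

λ_1 = 11.1623,  λ_2 = 4.8377;  v_1 ≈ (0.8112, 0.5847)


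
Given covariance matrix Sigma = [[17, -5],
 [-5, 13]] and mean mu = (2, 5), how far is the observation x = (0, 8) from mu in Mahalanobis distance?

Step 1 — centre the observation: (x - mu) = (-2, 3).

Step 2 — invert Sigma. det(Sigma) = 17·13 - (-5)² = 196.
  Sigma^{-1} = (1/det) · [[d, -b], [-b, a]] = [[0.0663, 0.0255],
 [0.0255, 0.0867]].

Step 3 — form the quadratic (x - mu)^T · Sigma^{-1} · (x - mu):
  Sigma^{-1} · (x - mu) = (-0.0561, 0.2092).
  (x - mu)^T · [Sigma^{-1} · (x - mu)] = (-2)·(-0.0561) + (3)·(0.2092) = 0.7398.

Step 4 — take square root: d = √(0.7398) ≈ 0.8601.

d(x, mu) = √(0.7398) ≈ 0.8601


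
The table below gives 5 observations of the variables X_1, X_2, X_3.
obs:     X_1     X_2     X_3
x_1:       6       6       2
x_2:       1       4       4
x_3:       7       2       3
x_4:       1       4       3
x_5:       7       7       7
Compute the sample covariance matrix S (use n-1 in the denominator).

Step 1 — column means:
  mean(X_1) = (6 + 1 + 7 + 1 + 7) / 5 = 22/5 = 4.4
  mean(X_2) = (6 + 4 + 2 + 4 + 7) / 5 = 23/5 = 4.6
  mean(X_3) = (2 + 4 + 3 + 3 + 7) / 5 = 19/5 = 3.8

Step 2 — sample covariance S[i,j] = (1/(n-1)) · Σ_k (x_{k,i} - mean_i) · (x_{k,j} - mean_j), with n-1 = 4.
  S[X_1,X_1] = ((1.6)·(1.6) + (-3.4)·(-3.4) + (2.6)·(2.6) + (-3.4)·(-3.4) + (2.6)·(2.6)) / 4 = 39.2/4 = 9.8
  S[X_1,X_2] = ((1.6)·(1.4) + (-3.4)·(-0.6) + (2.6)·(-2.6) + (-3.4)·(-0.6) + (2.6)·(2.4)) / 4 = 5.8/4 = 1.45
  S[X_1,X_3] = ((1.6)·(-1.8) + (-3.4)·(0.2) + (2.6)·(-0.8) + (-3.4)·(-0.8) + (2.6)·(3.2)) / 4 = 5.4/4 = 1.35
  S[X_2,X_2] = ((1.4)·(1.4) + (-0.6)·(-0.6) + (-2.6)·(-2.6) + (-0.6)·(-0.6) + (2.4)·(2.4)) / 4 = 15.2/4 = 3.8
  S[X_2,X_3] = ((1.4)·(-1.8) + (-0.6)·(0.2) + (-2.6)·(-0.8) + (-0.6)·(-0.8) + (2.4)·(3.2)) / 4 = 7.6/4 = 1.9
  S[X_3,X_3] = ((-1.8)·(-1.8) + (0.2)·(0.2) + (-0.8)·(-0.8) + (-0.8)·(-0.8) + (3.2)·(3.2)) / 4 = 14.8/4 = 3.7

S is symmetric (S[j,i] = S[i,j]). Assembling:

S = [[9.8, 1.45, 1.35],
 [1.45, 3.8, 1.9],
 [1.35, 1.9, 3.7]]


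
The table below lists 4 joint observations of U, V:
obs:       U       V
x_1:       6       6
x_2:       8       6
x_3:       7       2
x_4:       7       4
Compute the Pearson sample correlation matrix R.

Step 1 — column means:
  mean(U) = (6 + 8 + 7 + 7) / 4 = 28/4 = 7
  mean(V) = (6 + 6 + 2 + 4) / 4 = 18/4 = 4.5

Step 2 — sample variances and covariances s[i,j] = (1/(n-1)) · Σ_k (x_{k,i} - mean_i) · (x_{k,j} - mean_j), with n-1 = 3:
  s[U,U] = ((-1)·(-1) + (1)·(1) + (0)·(0) + (0)·(0)) / 3 = 2/3 = 0.6667
  s[U,V] = ((-1)·(1.5) + (1)·(1.5) + (0)·(-2.5) + (0)·(-0.5)) / 3 = 0/3 = 0
  s[V,V] = ((1.5)·(1.5) + (1.5)·(1.5) + (-2.5)·(-2.5) + (-0.5)·(-0.5)) / 3 = 11/3 = 3.6667
  Sample standard deviations s_i = √(s[i,i]):
  s(U) = √(0.6667) = 0.8165
  s(V) = √(3.6667) = 1.9149

Step 3 — r_{ij} = s_{ij} / (s_i · s_j):
  r[U,U] = 1 (diagonal).
  r[U,V] = 0 / (0.8165 · 1.9149) = 0 / 1.5635 = 0
  r[V,V] = 1 (diagonal).

R is symmetric with unit diagonal. Assembling:

R = [[1, 0],
 [0, 1]]


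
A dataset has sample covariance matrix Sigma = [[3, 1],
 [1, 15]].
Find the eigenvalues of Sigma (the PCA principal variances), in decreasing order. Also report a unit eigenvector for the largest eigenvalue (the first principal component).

Step 1 — characteristic polynomial of 2×2 Sigma:
  det(Sigma - λI) = λ² - trace · λ + det = 0.
  trace = 3 + 15 = 18, det = 3·15 - (1)² = 44.
Step 2 — discriminant:
  Δ = trace² - 4·det = 324 - 176 = 148.
Step 3 — eigenvalues:
  λ = (trace ± √Δ)/2 = (18 ± 12.1655)/2,
  λ_1 = 15.0828,  λ_2 = 2.9172.

Step 4 — unit eigenvector for λ_1: solve (Sigma - λ_1 I)v = 0. First row:
  (3 - 15.0828)·v_x + (1)·v_y = 0, i.e. (-12.0828)·v_x + (1)·v_y = 0,
  so v ∝ (b, λ_1 - a) = (1, 12.0828) = u.
  ||u|| = √((1)² + (12.0828)²) = √(146.9932) ≈ 12.1241,
  v_1 = u/||u|| ≈ (0.0825, 0.9966) (||v_1|| = 1).

λ_1 = 15.0828,  λ_2 = 2.9172;  v_1 ≈ (0.0825, 0.9966)


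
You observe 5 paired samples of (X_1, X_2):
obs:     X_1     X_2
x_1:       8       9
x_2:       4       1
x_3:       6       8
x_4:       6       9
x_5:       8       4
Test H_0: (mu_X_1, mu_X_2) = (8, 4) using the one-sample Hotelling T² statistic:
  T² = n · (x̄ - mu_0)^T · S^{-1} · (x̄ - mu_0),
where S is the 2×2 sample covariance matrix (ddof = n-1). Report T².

Step 1 — sample mean vector:
  mean(X_1) = (8 + 4 + 6 + 6 + 8) / 5 = 32/5 = 6.4
  mean(X_2) = (9 + 1 + 8 + 9 + 4) / 5 = 31/5 = 6.2
  x̄ = (6.4, 6.2),  deviation x̄ - mu_0 = (6.4, 6.2) - (8, 4) = (-1.6, 2.2).

Step 2 — sample covariance matrix, S[i,j] = (1/(n-1)) · Σ_k (x_{k,i} - mean_i) · (x_{k,j} - mean_j), divisor n-1 = 4:
  S[X_1,X_1] = ((1.6)·(1.6) + (-2.4)·(-2.4) + (-0.4)·(-0.4) + (-0.4)·(-0.4) + (1.6)·(1.6)) / 4 = 11.2/4 = 2.8
  S[X_1,X_2] = ((1.6)·(2.8) + (-2.4)·(-5.2) + (-0.4)·(1.8) + (-0.4)·(2.8) + (1.6)·(-2.2)) / 4 = 11.6/4 = 2.9
  S[X_2,X_2] = ((2.8)·(2.8) + (-5.2)·(-5.2) + (1.8)·(1.8) + (2.8)·(2.8) + (-2.2)·(-2.2)) / 4 = 50.8/4 = 12.7
  S = [[2.8, 2.9],
 [2.9, 12.7]].

Step 3 — invert S. det(S) = 2.8·12.7 - (2.9)² = 27.15.
  S^{-1} = (1/det) · [[d, -b], [-b, a]] = [[0.4678, -0.1068],
 [-0.1068, 0.1031]].

Step 4 — quadratic form (x̄ - mu_0)^T · S^{-1} · (x̄ - mu_0):
  S^{-1} · (x̄ - mu_0) = (-0.9834, 0.3978),
  (x̄ - mu_0)^T · [...] = (-1.6)·(-0.9834) + (2.2)·(0.3978) = 2.4486.

Step 5 — scale by n: T² = 5 · 2.4486 = 12.2431.

T² ≈ 12.2431


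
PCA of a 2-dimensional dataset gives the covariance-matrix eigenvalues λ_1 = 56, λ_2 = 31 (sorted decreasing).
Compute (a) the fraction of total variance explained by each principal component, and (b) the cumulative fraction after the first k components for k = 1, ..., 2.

Step 1 — total variance = trace(Sigma) = Σ λ_i = 56 + 31 = 87.

Step 2 — fraction explained by component i = λ_i / Σ λ:
  PC1: 56/87 = 0.6437
  PC2: 31/87 = 0.3563

Step 3 — cumulative fraction after k components = (λ_1 + ... + λ_k) / Σ λ:
  k = 1: 56/87 = 0.6437
  k = 2: (56 + 31)/87 = 87/87 = 1

Summary (fraction, with percent):

explained: PC1 0.6437 (64.37%), PC2 0.3563 (35.63%);  cumulative: 0.6437, 1
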